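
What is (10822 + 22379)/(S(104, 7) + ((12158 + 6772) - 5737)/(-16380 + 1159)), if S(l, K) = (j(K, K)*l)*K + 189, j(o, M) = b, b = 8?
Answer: 168450807/30503560 ≈ 5.5223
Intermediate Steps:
j(o, M) = 8
S(l, K) = 189 + 8*K*l (S(l, K) = (8*l)*K + 189 = 8*K*l + 189 = 189 + 8*K*l)
(10822 + 22379)/(S(104, 7) + ((12158 + 6772) - 5737)/(-16380 + 1159)) = (10822 + 22379)/((189 + 8*7*104) + ((12158 + 6772) - 5737)/(-16380 + 1159)) = 33201/((189 + 5824) + (18930 - 5737)/(-15221)) = 33201/(6013 + 13193*(-1/15221)) = 33201/(6013 - 13193/15221) = 33201/(91510680/15221) = 33201*(15221/91510680) = 168450807/30503560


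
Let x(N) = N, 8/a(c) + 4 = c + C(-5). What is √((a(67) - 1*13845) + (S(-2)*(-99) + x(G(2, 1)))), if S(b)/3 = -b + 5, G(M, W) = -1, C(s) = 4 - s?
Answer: 2*I*√35831/3 ≈ 126.19*I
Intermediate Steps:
a(c) = 8/(5 + c) (a(c) = 8/(-4 + (c + (4 - 1*(-5)))) = 8/(-4 + (c + (4 + 5))) = 8/(-4 + (c + 9)) = 8/(-4 + (9 + c)) = 8/(5 + c))
S(b) = 15 - 3*b (S(b) = 3*(-b + 5) = 3*(5 - b) = 15 - 3*b)
√((a(67) - 1*13845) + (S(-2)*(-99) + x(G(2, 1)))) = √((8/(5 + 67) - 1*13845) + ((15 - 3*(-2))*(-99) - 1)) = √((8/72 - 13845) + ((15 + 6)*(-99) - 1)) = √((8*(1/72) - 13845) + (21*(-99) - 1)) = √((⅑ - 13845) + (-2079 - 1)) = √(-124604/9 - 2080) = √(-143324/9) = 2*I*√35831/3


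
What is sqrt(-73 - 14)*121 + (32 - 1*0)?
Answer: 32 + 121*I*sqrt(87) ≈ 32.0 + 1128.6*I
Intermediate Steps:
sqrt(-73 - 14)*121 + (32 - 1*0) = sqrt(-87)*121 + (32 + 0) = (I*sqrt(87))*121 + 32 = 121*I*sqrt(87) + 32 = 32 + 121*I*sqrt(87)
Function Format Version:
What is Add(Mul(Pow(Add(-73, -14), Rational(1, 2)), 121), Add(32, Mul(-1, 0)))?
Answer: Add(32, Mul(121, I, Pow(87, Rational(1, 2)))) ≈ Add(32.000, Mul(1128.6, I))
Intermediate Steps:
Add(Mul(Pow(Add(-73, -14), Rational(1, 2)), 121), Add(32, Mul(-1, 0))) = Add(Mul(Pow(-87, Rational(1, 2)), 121), Add(32, 0)) = Add(Mul(Mul(I, Pow(87, Rational(1, 2))), 121), 32) = Add(Mul(121, I, Pow(87, Rational(1, 2))), 32) = Add(32, Mul(121, I, Pow(87, Rational(1, 2))))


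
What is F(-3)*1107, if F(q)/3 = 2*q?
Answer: -19926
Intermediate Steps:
F(q) = 6*q (F(q) = 3*(2*q) = 6*q)
F(-3)*1107 = (6*(-3))*1107 = -18*1107 = -19926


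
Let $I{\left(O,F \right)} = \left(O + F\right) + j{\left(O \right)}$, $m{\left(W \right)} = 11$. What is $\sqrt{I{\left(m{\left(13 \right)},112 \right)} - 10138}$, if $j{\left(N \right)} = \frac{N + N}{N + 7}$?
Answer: $\frac{2 i \sqrt{22531}}{3} \approx 100.07 i$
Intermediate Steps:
$j{\left(N \right)} = \frac{2 N}{7 + N}$
$I{\left(O,F \right)} = F + O + \frac{2 O}{7 + O}$ ($I{\left(O,F \right)} = \left(O + F\right) + \frac{2 O}{7 + O} = \left(F + O\right) + \frac{2 O}{7 + O} = F + O + \frac{2 O}{7 + O}$)
$\sqrt{I{\left(m{\left(13 \right)},112 \right)} - 10138} = \sqrt{\frac{2 \cdot 11 + \left(7 + 11\right) \left(112 + 11\right)}{7 + 11} - 10138} = \sqrt{\frac{22 + 18 \cdot 123}{18} - 10138} = \sqrt{\frac{22 + 2214}{18} - 10138} = \sqrt{\frac{1}{18} \cdot 2236 - 10138} = \sqrt{\frac{1118}{9} - 10138} = \sqrt{- \frac{90124}{9}} = \frac{2 i \sqrt{22531}}{3}$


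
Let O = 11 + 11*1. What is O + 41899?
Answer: 41921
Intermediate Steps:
O = 22 (O = 11 + 11 = 22)
O + 41899 = 22 + 41899 = 41921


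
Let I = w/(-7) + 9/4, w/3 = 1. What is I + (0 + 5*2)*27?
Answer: 7611/28 ≈ 271.82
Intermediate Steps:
w = 3 (w = 3*1 = 3)
I = 51/28 (I = 3/(-7) + 9/4 = 3*(-1/7) + 9*(1/4) = -3/7 + 9/4 = 51/28 ≈ 1.8214)
I + (0 + 5*2)*27 = 51/28 + (0 + 5*2)*27 = 51/28 + (0 + 10)*27 = 51/28 + 10*27 = 51/28 + 270 = 7611/28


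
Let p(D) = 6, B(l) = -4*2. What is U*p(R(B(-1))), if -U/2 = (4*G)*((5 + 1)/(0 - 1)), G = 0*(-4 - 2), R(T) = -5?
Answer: 0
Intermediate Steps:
B(l) = -8
G = 0 (G = 0*(-6) = 0)
U = 0 (U = -2*4*0*(5 + 1)/(0 - 1) = -0*6/(-1) = -0*6*(-1) = -0*(-6) = -2*0 = 0)
U*p(R(B(-1))) = 0*6 = 0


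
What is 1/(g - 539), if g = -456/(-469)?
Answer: -469/252335 ≈ -0.0018586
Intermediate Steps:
g = 456/469 (g = -456*(-1/469) = 456/469 ≈ 0.97228)
1/(g - 539) = 1/(456/469 - 539) = 1/(-252335/469) = -469/252335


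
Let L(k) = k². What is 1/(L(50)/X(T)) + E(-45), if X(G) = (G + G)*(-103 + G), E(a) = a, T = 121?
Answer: -27036/625 ≈ -43.258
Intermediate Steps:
X(G) = 2*G*(-103 + G) (X(G) = (2*G)*(-103 + G) = 2*G*(-103 + G))
1/(L(50)/X(T)) + E(-45) = 1/(50²/((2*121*(-103 + 121)))) - 45 = 1/(2500/((2*121*18))) - 45 = 1/(2500/4356) - 45 = 1/(2500*(1/4356)) - 45 = 1/(625/1089) - 45 = 1089/625 - 45 = -27036/625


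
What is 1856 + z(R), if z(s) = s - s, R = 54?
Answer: 1856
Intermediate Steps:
z(s) = 0
1856 + z(R) = 1856 + 0 = 1856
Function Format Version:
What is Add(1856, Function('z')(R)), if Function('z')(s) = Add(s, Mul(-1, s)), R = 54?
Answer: 1856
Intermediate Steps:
Function('z')(s) = 0
Add(1856, Function('z')(R)) = Add(1856, 0) = 1856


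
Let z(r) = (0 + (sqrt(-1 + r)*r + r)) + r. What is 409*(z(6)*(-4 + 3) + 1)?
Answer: -4499 - 2454*sqrt(5) ≈ -9986.3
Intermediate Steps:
z(r) = 2*r + r*sqrt(-1 + r) (z(r) = (0 + (r*sqrt(-1 + r) + r)) + r = (0 + (r + r*sqrt(-1 + r))) + r = (r + r*sqrt(-1 + r)) + r = 2*r + r*sqrt(-1 + r))
409*(z(6)*(-4 + 3) + 1) = 409*((6*(2 + sqrt(-1 + 6)))*(-4 + 3) + 1) = 409*((6*(2 + sqrt(5)))*(-1) + 1) = 409*((12 + 6*sqrt(5))*(-1) + 1) = 409*((-12 - 6*sqrt(5)) + 1) = 409*(-11 - 6*sqrt(5)) = -4499 - 2454*sqrt(5)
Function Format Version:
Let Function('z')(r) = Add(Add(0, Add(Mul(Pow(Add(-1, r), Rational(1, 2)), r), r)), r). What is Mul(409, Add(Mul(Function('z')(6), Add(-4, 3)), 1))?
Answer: Add(-4499, Mul(-2454, Pow(5, Rational(1, 2)))) ≈ -9986.3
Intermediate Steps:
Function('z')(r) = Add(Mul(2, r), Mul(r, Pow(Add(-1, r), Rational(1, 2)))) (Function('z')(r) = Add(Add(0, Add(Mul(r, Pow(Add(-1, r), Rational(1, 2))), r)), r) = Add(Add(0, Add(r, Mul(r, Pow(Add(-1, r), Rational(1, 2))))), r) = Add(Add(r, Mul(r, Pow(Add(-1, r), Rational(1, 2)))), r) = Add(Mul(2, r), Mul(r, Pow(Add(-1, r), Rational(1, 2)))))
Mul(409, Add(Mul(Function('z')(6), Add(-4, 3)), 1)) = Mul(409, Add(Mul(Mul(6, Add(2, Pow(Add(-1, 6), Rational(1, 2)))), Add(-4, 3)), 1)) = Mul(409, Add(Mul(Mul(6, Add(2, Pow(5, Rational(1, 2)))), -1), 1)) = Mul(409, Add(Mul(Add(12, Mul(6, Pow(5, Rational(1, 2)))), -1), 1)) = Mul(409, Add(Add(-12, Mul(-6, Pow(5, Rational(1, 2)))), 1)) = Mul(409, Add(-11, Mul(-6, Pow(5, Rational(1, 2))))) = Add(-4499, Mul(-2454, Pow(5, Rational(1, 2))))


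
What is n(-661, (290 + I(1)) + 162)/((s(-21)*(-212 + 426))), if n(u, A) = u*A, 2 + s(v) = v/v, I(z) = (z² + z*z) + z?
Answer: 300755/214 ≈ 1405.4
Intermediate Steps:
I(z) = z + 2*z² (I(z) = (z² + z²) + z = 2*z² + z = z + 2*z²)
s(v) = -1 (s(v) = -2 + v/v = -2 + 1 = -1)
n(u, A) = A*u
n(-661, (290 + I(1)) + 162)/((s(-21)*(-212 + 426))) = (((290 + 1*(1 + 2*1)) + 162)*(-661))/((-(-212 + 426))) = (((290 + 1*(1 + 2)) + 162)*(-661))/((-1*214)) = (((290 + 1*3) + 162)*(-661))/(-214) = (((290 + 3) + 162)*(-661))*(-1/214) = ((293 + 162)*(-661))*(-1/214) = (455*(-661))*(-1/214) = -300755*(-1/214) = 300755/214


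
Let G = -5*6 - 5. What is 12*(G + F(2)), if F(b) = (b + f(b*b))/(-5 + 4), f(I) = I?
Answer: -492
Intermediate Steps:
F(b) = -b - b**2 (F(b) = (b + b*b)/(-5 + 4) = (b + b**2)/(-1) = (b + b**2)*(-1) = -b - b**2)
G = -35 (G = -30 - 5 = -35)
12*(G + F(2)) = 12*(-35 + 2*(-1 - 1*2)) = 12*(-35 + 2*(-1 - 2)) = 12*(-35 + 2*(-3)) = 12*(-35 - 6) = 12*(-41) = -492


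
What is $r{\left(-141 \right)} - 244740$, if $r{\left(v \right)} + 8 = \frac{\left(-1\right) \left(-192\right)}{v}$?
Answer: $- \frac{11503220}{47} \approx -2.4475 \cdot 10^{5}$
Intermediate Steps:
$r{\left(v \right)} = -8 + \frac{192}{v}$ ($r{\left(v \right)} = -8 + \frac{\left(-1\right) \left(-192\right)}{v} = -8 + \frac{192}{v}$)
$r{\left(-141 \right)} - 244740 = \left(-8 + \frac{192}{-141}\right) - 244740 = \left(-8 + 192 \left(- \frac{1}{141}\right)\right) - 244740 = \left(-8 - \frac{64}{47}\right) - 244740 = - \frac{440}{47} - 244740 = - \frac{11503220}{47}$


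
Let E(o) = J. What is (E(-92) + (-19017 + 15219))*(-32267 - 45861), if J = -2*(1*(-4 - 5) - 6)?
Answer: 294386304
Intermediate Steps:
J = 30 (J = -2*(1*(-9) - 6) = -2*(-9 - 6) = -2*(-15) = 30)
E(o) = 30
(E(-92) + (-19017 + 15219))*(-32267 - 45861) = (30 + (-19017 + 15219))*(-32267 - 45861) = (30 - 3798)*(-78128) = -3768*(-78128) = 294386304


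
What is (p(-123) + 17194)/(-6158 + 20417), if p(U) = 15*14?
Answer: 17404/14259 ≈ 1.2206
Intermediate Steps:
p(U) = 210
(p(-123) + 17194)/(-6158 + 20417) = (210 + 17194)/(-6158 + 20417) = 17404/14259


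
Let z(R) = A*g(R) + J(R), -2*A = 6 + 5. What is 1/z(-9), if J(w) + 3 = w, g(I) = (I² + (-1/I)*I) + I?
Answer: -2/805 ≈ -0.0024845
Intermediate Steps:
g(I) = -1 + I + I² (g(I) = (I² - 1) + I = (-1 + I²) + I = -1 + I + I²)
A = -11/2 (A = -(6 + 5)/2 = -½*11 = -11/2 ≈ -5.5000)
J(w) = -3 + w
z(R) = 5/2 - 11*R²/2 - 9*R/2 (z(R) = -11*(-1 + R + R²)/2 + (-3 + R) = (11/2 - 11*R/2 - 11*R²/2) + (-3 + R) = 5/2 - 11*R²/2 - 9*R/2)
1/z(-9) = 1/(5/2 - 11/2*(-9)² - 9/2*(-9)) = 1/(5/2 - 11/2*81 + 81/2) = 1/(5/2 - 891/2 + 81/2) = 1/(-805/2) = -2/805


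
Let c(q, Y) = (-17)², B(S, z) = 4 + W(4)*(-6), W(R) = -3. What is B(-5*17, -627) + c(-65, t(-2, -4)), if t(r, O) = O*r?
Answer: 311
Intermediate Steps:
B(S, z) = 22 (B(S, z) = 4 - 3*(-6) = 4 + 18 = 22)
c(q, Y) = 289
B(-5*17, -627) + c(-65, t(-2, -4)) = 22 + 289 = 311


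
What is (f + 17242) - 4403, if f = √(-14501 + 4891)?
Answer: 12839 + 31*I*√10 ≈ 12839.0 + 98.031*I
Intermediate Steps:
f = 31*I*√10 (f = √(-9610) = 31*I*√10 ≈ 98.031*I)
(f + 17242) - 4403 = (31*I*√10 + 17242) - 4403 = (17242 + 31*I*√10) - 4403 = 12839 + 31*I*√10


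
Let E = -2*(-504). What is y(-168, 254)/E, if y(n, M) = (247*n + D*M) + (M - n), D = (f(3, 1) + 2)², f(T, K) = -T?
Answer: -10205/252 ≈ -40.496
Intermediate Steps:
D = 1 (D = (-1*3 + 2)² = (-3 + 2)² = (-1)² = 1)
y(n, M) = 2*M + 246*n (y(n, M) = (247*n + 1*M) + (M - n) = (247*n + M) + (M - n) = (M + 247*n) + (M - n) = 2*M + 246*n)
E = 1008
y(-168, 254)/E = (2*254 + 246*(-168))/1008 = (508 - 41328)*(1/1008) = -40820*1/1008 = -10205/252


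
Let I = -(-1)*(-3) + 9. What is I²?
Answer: 36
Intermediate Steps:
I = 6 (I = -1*3 + 9 = -3 + 9 = 6)
I² = 6² = 36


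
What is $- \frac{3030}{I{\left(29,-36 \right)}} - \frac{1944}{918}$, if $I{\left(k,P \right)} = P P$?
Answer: $- \frac{16361}{3672} \approx -4.4556$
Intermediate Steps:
$I{\left(k,P \right)} = P^{2}$
$- \frac{3030}{I{\left(29,-36 \right)}} - \frac{1944}{918} = - \frac{3030}{\left(-36\right)^{2}} - \frac{1944}{918} = - \frac{3030}{1296} - \frac{36}{17} = \left(-3030\right) \frac{1}{1296} - \frac{36}{17} = - \frac{505}{216} - \frac{36}{17} = - \frac{16361}{3672}$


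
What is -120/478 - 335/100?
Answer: -17213/4780 ≈ -3.6010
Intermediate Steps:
-120/478 - 335/100 = -120*1/478 - 335*1/100 = -60/239 - 67/20 = -17213/4780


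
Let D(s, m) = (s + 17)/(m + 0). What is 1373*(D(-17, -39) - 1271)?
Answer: -1745083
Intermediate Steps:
D(s, m) = (17 + s)/m
1373*(D(-17, -39) - 1271) = 1373*((17 - 17)/(-39) - 1271) = 1373*(-1/39*0 - 1271) = 1373*(0 - 1271) = 1373*(-1271) = -1745083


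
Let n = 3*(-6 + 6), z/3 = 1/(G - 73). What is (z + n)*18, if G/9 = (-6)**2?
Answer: 54/251 ≈ 0.21514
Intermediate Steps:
G = 324 (G = 9*(-6)**2 = 9*36 = 324)
z = 3/251 (z = 3/(324 - 73) = 3/251 ≈ 0.011952)
n = 0 (n = 3*0 = 0)
(z + n)*18 = (3/251 + 0)*18 = (3/251)*18 = 54/251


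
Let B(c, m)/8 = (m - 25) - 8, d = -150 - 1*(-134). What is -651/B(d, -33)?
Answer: 217/176 ≈ 1.2330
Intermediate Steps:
d = -16 (d = -150 + 134 = -16)
B(c, m) = -264 + 8*m (B(c, m) = 8*((m - 25) - 8) = 8*((-25 + m) - 8) = 8*(-33 + m) = -264 + 8*m)
-651/B(d, -33) = -651/(-264 + 8*(-33)) = -651/(-264 - 264) = -651/(-528) = -651*(-1/528) = 217/176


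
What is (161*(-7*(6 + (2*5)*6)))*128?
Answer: -9520896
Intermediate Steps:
(161*(-7*(6 + (2*5)*6)))*128 = (161*(-7*(6 + 10*6)))*128 = (161*(-7*(6 + 60)))*128 = (161*(-7*66))*128 = (161*(-462))*128 = -74382*128 = -9520896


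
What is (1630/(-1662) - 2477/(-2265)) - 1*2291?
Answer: -1437314051/627405 ≈ -2290.9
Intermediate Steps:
(1630/(-1662) - 2477/(-2265)) - 1*2291 = (1630*(-1/1662) - 2477*(-1/2265)) - 2291 = (-815/831 + 2477/2265) - 2291 = 70804/627405 - 2291 = -1437314051/627405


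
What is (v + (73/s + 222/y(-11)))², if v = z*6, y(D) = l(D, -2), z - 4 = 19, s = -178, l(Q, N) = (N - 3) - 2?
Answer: 17403150241/1552516 ≈ 11210.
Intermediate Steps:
l(Q, N) = -5 + N (l(Q, N) = (-3 + N) - 2 = -5 + N)
z = 23 (z = 4 + 19 = 23)
y(D) = -7 (y(D) = -5 - 2 = -7)
v = 138 (v = 23*6 = 138)
(v + (73/s + 222/y(-11)))² = (138 + (73/(-178) + 222/(-7)))² = (138 + (73*(-1/178) + 222*(-⅐)))² = (138 + (-73/178 - 222/7))² = (138 - 40027/1246)² = (131921/1246)² = 17403150241/1552516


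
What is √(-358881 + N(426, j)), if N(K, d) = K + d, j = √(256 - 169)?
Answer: √(-358455 + √87) ≈ 598.7*I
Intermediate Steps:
j = √87 ≈ 9.3274
√(-358881 + N(426, j)) = √(-358881 + (426 + √87)) = √(-358455 + √87)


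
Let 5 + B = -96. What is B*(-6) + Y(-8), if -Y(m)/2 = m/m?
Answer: 604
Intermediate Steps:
B = -101 (B = -5 - 96 = -101)
Y(m) = -2 (Y(m) = -2*m/m = -2*1 = -2)
B*(-6) + Y(-8) = -101*(-6) - 2 = 606 - 2 = 604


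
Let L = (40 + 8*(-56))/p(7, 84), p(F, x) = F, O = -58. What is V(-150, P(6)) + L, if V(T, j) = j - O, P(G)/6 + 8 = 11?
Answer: 124/7 ≈ 17.714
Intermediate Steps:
P(G) = 18 (P(G) = -48 + 6*11 = -48 + 66 = 18)
V(T, j) = 58 + j (V(T, j) = j - 1*(-58) = j + 58 = 58 + j)
L = -408/7 (L = (40 + 8*(-56))/7 = (40 - 448)*(⅐) = -408*⅐ = -408/7 ≈ -58.286)
V(-150, P(6)) + L = (58 + 18) - 408/7 = 76 - 408/7 = 124/7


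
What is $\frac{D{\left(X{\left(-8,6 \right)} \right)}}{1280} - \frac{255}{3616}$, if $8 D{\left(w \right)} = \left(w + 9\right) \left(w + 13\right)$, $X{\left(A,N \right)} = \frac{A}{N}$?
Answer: $- \frac{128687}{2082816} \approx -0.061785$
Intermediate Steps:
$D{\left(w \right)} = \frac{\left(9 + w\right) \left(13 + w\right)}{8}$ ($D{\left(w \right)} = \frac{\left(w + 9\right) \left(w + 13\right)}{8} = \frac{\left(9 + w\right) \left(13 + w\right)}{8}$)
$\frac{D{\left(X{\left(-8,6 \right)} \right)}}{1280} - \frac{255}{3616} = \frac{\frac{117}{8} + \frac{\left(- \frac{8}{6}\right)^{2}}{8} + \frac{11 \left(- \frac{8}{6}\right)}{4}}{1280} - \frac{255}{3616} = \left(\frac{117}{8} + \frac{\left(\left(-8\right) \frac{1}{6}\right)^{2}}{8} + \frac{11 \left(\left(-8\right) \frac{1}{6}\right)}{4}\right) \frac{1}{1280} - \frac{255}{3616} = \left(\frac{117}{8} + \frac{\left(- \frac{4}{3}\right)^{2}}{8} + \frac{11}{4} \left(- \frac{4}{3}\right)\right) \frac{1}{1280} - \frac{255}{3616} = \left(\frac{117}{8} + \frac{1}{8} \cdot \frac{16}{9} - \frac{11}{3}\right) \frac{1}{1280} - \frac{255}{3616} = \left(\frac{117}{8} + \frac{2}{9} - \frac{11}{3}\right) \frac{1}{1280} - \frac{255}{3616} = \frac{805}{72} \cdot \frac{1}{1280} - \frac{255}{3616} = \frac{161}{18432} - \frac{255}{3616} = - \frac{128687}{2082816}$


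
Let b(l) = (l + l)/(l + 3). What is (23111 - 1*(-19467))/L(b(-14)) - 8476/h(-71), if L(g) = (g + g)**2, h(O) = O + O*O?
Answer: 913519683/556640 ≈ 1641.1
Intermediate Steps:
h(O) = O + O**2
b(l) = 2*l/(3 + l) (b(l) = (2*l)/(3 + l) = 2*l/(3 + l))
L(g) = 4*g**2 (L(g) = (2*g)**2 = 4*g**2)
(23111 - 1*(-19467))/L(b(-14)) - 8476/h(-71) = (23111 - 1*(-19467))/((4*(2*(-14)/(3 - 14))**2)) - 8476*(-1/(71*(1 - 71))) = (23111 + 19467)/((4*(2*(-14)/(-11))**2)) - 8476/((-71*(-70))) = 42578/((4*(2*(-14)*(-1/11))**2)) - 8476/4970 = 42578/((4*(28/11)**2)) - 8476*1/4970 = 42578/((4*(784/121))) - 4238/2485 = 42578/(3136/121) - 4238/2485 = 42578*(121/3136) - 4238/2485 = 2575969/1568 - 4238/2485 = 913519683/556640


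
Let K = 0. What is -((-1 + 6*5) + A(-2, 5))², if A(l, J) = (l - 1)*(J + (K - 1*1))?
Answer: -289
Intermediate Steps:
A(l, J) = (-1 + J)*(-1 + l) (A(l, J) = (l - 1)*(J + (0 - 1*1)) = (-1 + l)*(J + (0 - 1)) = (-1 + l)*(J - 1) = (-1 + l)*(-1 + J) = (-1 + J)*(-1 + l))
-((-1 + 6*5) + A(-2, 5))² = -((-1 + 6*5) + (1 - 1*5 - 1*(-2) + 5*(-2)))² = -((-1 + 30) + (1 - 5 + 2 - 10))² = -(29 - 12)² = -1*17² = -1*289 = -289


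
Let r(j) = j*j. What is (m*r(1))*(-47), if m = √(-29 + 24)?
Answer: -47*I*√5 ≈ -105.1*I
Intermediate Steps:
m = I*√5 (m = √(-5) = I*√5 ≈ 2.2361*I)
r(j) = j²
(m*r(1))*(-47) = ((I*√5)*1²)*(-47) = ((I*√5)*1)*(-47) = (I*√5)*(-47) = -47*I*√5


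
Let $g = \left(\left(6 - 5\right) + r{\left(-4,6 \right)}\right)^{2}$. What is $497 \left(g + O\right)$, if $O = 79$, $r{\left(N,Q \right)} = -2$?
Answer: $39760$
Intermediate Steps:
$g = 1$ ($g = \left(\left(6 - 5\right) - 2\right)^{2} = \left(1 - 2\right)^{2} = \left(-1\right)^{2} = 1$)
$497 \left(g + O\right) = 497 \left(1 + 79\right) = 497 \cdot 80 = 39760$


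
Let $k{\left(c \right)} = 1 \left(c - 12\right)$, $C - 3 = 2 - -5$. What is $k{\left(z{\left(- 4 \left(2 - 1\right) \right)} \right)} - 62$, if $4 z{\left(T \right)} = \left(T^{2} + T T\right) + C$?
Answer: $- \frac{127}{2} \approx -63.5$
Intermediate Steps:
$C = 10$ ($C = 3 + \left(2 - -5\right) = 3 + \left(2 + 5\right) = 3 + 7 = 10$)
$z{\left(T \right)} = \frac{5}{2} + \frac{T^{2}}{2}$ ($z{\left(T \right)} = \frac{\left(T^{2} + T T\right) + 10}{4} = \frac{\left(T^{2} + T^{2}\right) + 10}{4} = \frac{2 T^{2} + 10}{4} = \frac{10 + 2 T^{2}}{4} = \frac{5}{2} + \frac{T^{2}}{2}$)
$k{\left(c \right)} = -12 + c$ ($k{\left(c \right)} = 1 \left(-12 + c\right) = -12 + c$)
$k{\left(z{\left(- 4 \left(2 - 1\right) \right)} \right)} - 62 = \left(-12 + \left(\frac{5}{2} + \frac{\left(- 4 \left(2 - 1\right)\right)^{2}}{2}\right)\right) - 62 = \left(-12 + \left(\frac{5}{2} + \frac{\left(\left(-4\right) 1\right)^{2}}{2}\right)\right) - 62 = \left(-12 + \left(\frac{5}{2} + \frac{\left(-4\right)^{2}}{2}\right)\right) - 62 = \left(-12 + \left(\frac{5}{2} + \frac{1}{2} \cdot 16\right)\right) - 62 = \left(-12 + \left(\frac{5}{2} + 8\right)\right) - 62 = \left(-12 + \frac{21}{2}\right) - 62 = - \frac{3}{2} - 62 = - \frac{127}{2}$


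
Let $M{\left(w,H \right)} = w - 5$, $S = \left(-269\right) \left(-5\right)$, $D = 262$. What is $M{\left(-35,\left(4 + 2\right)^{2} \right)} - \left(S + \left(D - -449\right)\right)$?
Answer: $-2096$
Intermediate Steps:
$S = 1345$
$M{\left(w,H \right)} = -5 + w$
$M{\left(-35,\left(4 + 2\right)^{2} \right)} - \left(S + \left(D - -449\right)\right) = \left(-5 - 35\right) - \left(1345 + \left(262 - -449\right)\right) = -40 - \left(1345 + \left(262 + 449\right)\right) = -40 - \left(1345 + 711\right) = -40 - 2056 = -2096$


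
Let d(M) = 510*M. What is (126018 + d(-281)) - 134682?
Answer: -151974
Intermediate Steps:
(126018 + d(-281)) - 134682 = (126018 + 510*(-281)) - 134682 = (126018 - 143310) - 134682 = -17292 - 134682 = -151974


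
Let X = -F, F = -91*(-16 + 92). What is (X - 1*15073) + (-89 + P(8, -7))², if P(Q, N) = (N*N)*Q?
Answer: 83652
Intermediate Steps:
P(Q, N) = Q*N² (P(Q, N) = N²*Q = Q*N²)
F = -6916 (F = -91*76 = -6916)
X = 6916 (X = -1*(-6916) = 6916)
(X - 1*15073) + (-89 + P(8, -7))² = (6916 - 1*15073) + (-89 + 8*(-7)²)² = (6916 - 15073) + (-89 + 8*49)² = -8157 + (-89 + 392)² = -8157 + 303² = -8157 + 91809 = 83652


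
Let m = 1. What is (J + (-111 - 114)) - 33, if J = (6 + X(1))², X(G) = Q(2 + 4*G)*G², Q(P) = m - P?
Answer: -257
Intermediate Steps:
Q(P) = 1 - P
X(G) = G²*(-1 - 4*G) (X(G) = (1 - (2 + 4*G))*G² = (1 + (-2 - 4*G))*G² = (-1 - 4*G)*G² = G²*(-1 - 4*G))
J = 1 (J = (6 + 1²*(-1 - 4*1))² = (6 + 1*(-1 - 4))² = (6 + 1*(-5))² = (6 - 5)² = 1² = 1)
(J + (-111 - 114)) - 33 = (1 + (-111 - 114)) - 33 = (1 - 225) - 33 = -224 - 33 = -257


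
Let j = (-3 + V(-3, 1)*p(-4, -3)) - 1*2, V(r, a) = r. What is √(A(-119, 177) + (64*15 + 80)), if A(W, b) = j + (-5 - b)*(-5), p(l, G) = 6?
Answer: √1927 ≈ 43.898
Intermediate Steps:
j = -23 (j = (-3 - 3*6) - 1*2 = (-3 - 18) - 2 = -21 - 2 = -23)
A(W, b) = 2 + 5*b (A(W, b) = -23 + (-5 - b)*(-5) = -23 + (25 + 5*b) = 2 + 5*b)
√(A(-119, 177) + (64*15 + 80)) = √((2 + 5*177) + (64*15 + 80)) = √((2 + 885) + (960 + 80)) = √(887 + 1040) = √1927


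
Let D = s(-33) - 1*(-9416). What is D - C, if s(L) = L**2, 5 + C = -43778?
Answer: 54288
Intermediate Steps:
C = -43783 (C = -5 - 43778 = -43783)
D = 10505 (D = (-33)**2 - 1*(-9416) = 1089 + 9416 = 10505)
D - C = 10505 - 1*(-43783) = 10505 + 43783 = 54288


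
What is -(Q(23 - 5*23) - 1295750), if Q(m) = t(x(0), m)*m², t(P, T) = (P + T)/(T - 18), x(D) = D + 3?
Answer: 70889602/55 ≈ 1.2889e+6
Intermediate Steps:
x(D) = 3 + D
t(P, T) = (P + T)/(-18 + T)
Q(m) = m²*(3 + m)/(-18 + m) (Q(m) = (((3 + 0) + m)/(-18 + m))*m² = ((3 + m)/(-18 + m))*m² = m²*(3 + m)/(-18 + m))
-(Q(23 - 5*23) - 1295750) = -((23 - 5*23)²*(3 + (23 - 5*23))/(-18 + (23 - 5*23)) - 1295750) = -((23 - 115)²*(3 + (23 - 115))/(-18 + (23 - 115)) - 1295750) = -((-92)²*(3 - 92)/(-18 - 92) - 1295750) = -(8464*(-89)/(-110) - 1295750) = -(8464*(-1/110)*(-89) - 1295750) = -(376648/55 - 1295750) = -1*(-70889602/55) = 70889602/55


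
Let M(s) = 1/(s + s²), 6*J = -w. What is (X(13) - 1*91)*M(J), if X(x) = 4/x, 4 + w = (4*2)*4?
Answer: -10611/2002 ≈ -5.3002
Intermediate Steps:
w = 28 (w = -4 + (4*2)*4 = -4 + 8*4 = -4 + 32 = 28)
J = -14/3 (J = (-1*28)/6 = (⅙)*(-28) = -14/3 ≈ -4.6667)
(X(13) - 1*91)*M(J) = (4/13 - 1*91)*(1/((-14/3)*(1 - 14/3))) = (4*(1/13) - 91)*(-3/(14*(-11/3))) = (4/13 - 91)*(-3/14*(-3/11)) = -1179/13*9/154 = -10611/2002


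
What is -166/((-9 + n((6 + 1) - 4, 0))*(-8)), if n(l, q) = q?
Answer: -83/36 ≈ -2.3056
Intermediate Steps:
-166/((-9 + n((6 + 1) - 4, 0))*(-8)) = -166/((-9 + 0)*(-8)) = -166/(-9*(-8)) = -166/72 = (1/72)*(-166) = -83/36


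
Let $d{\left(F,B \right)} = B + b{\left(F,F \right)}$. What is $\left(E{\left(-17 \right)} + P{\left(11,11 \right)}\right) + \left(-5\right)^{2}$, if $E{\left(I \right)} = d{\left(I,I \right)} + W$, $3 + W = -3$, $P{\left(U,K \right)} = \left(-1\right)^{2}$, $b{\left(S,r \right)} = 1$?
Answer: $4$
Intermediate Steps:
$P{\left(U,K \right)} = 1$
$d{\left(F,B \right)} = 1 + B$ ($d{\left(F,B \right)} = B + 1 = 1 + B$)
$W = -6$ ($W = -3 - 3 = -6$)
$E{\left(I \right)} = -5 + I$ ($E{\left(I \right)} = \left(1 + I\right) - 6 = -5 + I$)
$\left(E{\left(-17 \right)} + P{\left(11,11 \right)}\right) + \left(-5\right)^{2} = \left(\left(-5 - 17\right) + 1\right) + \left(-5\right)^{2} = \left(-22 + 1\right) + 25 = -21 + 25 = 4$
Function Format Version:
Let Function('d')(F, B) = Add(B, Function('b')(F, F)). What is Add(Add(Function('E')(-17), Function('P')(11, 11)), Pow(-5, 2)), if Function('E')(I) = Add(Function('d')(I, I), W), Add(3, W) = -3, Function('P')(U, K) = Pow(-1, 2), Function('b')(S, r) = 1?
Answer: 4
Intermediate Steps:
Function('P')(U, K) = 1
Function('d')(F, B) = Add(1, B) (Function('d')(F, B) = Add(B, 1) = Add(1, B))
W = -6 (W = Add(-3, -3) = -6)
Function('E')(I) = Add(-5, I) (Function('E')(I) = Add(Add(1, I), -6) = Add(-5, I))
Add(Add(Function('E')(-17), Function('P')(11, 11)), Pow(-5, 2)) = Add(Add(Add(-5, -17), 1), Pow(-5, 2)) = Add(Add(-22, 1), 25) = Add(-21, 25) = 4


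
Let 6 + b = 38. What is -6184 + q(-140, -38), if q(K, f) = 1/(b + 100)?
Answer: -816287/132 ≈ -6184.0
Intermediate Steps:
b = 32 (b = -6 + 38 = 32)
q(K, f) = 1/132 (q(K, f) = 1/(32 + 100) = 1/132)
-6184 + q(-140, -38) = -6184 + 1/132 = -816287/132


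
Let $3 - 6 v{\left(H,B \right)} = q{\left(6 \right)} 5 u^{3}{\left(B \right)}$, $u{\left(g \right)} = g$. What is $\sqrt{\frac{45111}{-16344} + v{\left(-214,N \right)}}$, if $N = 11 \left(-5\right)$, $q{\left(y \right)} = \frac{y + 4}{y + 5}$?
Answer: $\frac{\sqrt{935234579694}}{2724} \approx 355.02$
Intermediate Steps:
$q{\left(y \right)} = \frac{4 + y}{5 + y}$
$N = -55$
$v{\left(H,B \right)} = \frac{1}{2} - \frac{25 B^{3}}{33}$ ($v{\left(H,B \right)} = \frac{1}{2} - \frac{\frac{4 + 6}{5 + 6} \cdot 5 B^{3}}{6} = \frac{1}{2} - \frac{\frac{1}{11} \cdot 10 \cdot 5 B^{3}}{6} = \frac{1}{2} - \frac{\frac{10}{11} \cdot 5 B^{3}}{6} = \frac{1}{2} - \frac{\frac{50}{11} B^{3}}{6} = \frac{1}{2} - \frac{25 B^{3}}{33}$)
$\sqrt{\frac{45111}{-16344} + v{\left(-214,N \right)}} = \sqrt{\frac{45111}{-16344} - \left(- \frac{1}{2} + \frac{25 \left(-55\right)^{3}}{33}\right)} = \sqrt{45111 \left(- \frac{1}{16344}\right) + \left(\frac{1}{2} - - \frac{378125}{3}\right)} = \sqrt{- \frac{15037}{5448} + \left(\frac{1}{2} + \frac{378125}{3}\right)} = \sqrt{- \frac{15037}{5448} + \frac{756253}{6}} = \sqrt{\frac{686662687}{5448}} = \frac{\sqrt{935234579694}}{2724}$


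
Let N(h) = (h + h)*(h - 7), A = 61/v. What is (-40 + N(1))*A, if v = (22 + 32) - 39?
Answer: -3172/15 ≈ -211.47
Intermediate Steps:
v = 15 (v = 54 - 39 = 15)
A = 61/15 ≈ 4.0667
N(h) = 2*h*(-7 + h) (N(h) = (2*h)*(-7 + h) = 2*h*(-7 + h))
(-40 + N(1))*A = (-40 + 2*1*(-7 + 1))*(61/15) = (-40 + 2*1*(-6))*(61/15) = (-40 - 12)*(61/15) = -52*61/15 = -3172/15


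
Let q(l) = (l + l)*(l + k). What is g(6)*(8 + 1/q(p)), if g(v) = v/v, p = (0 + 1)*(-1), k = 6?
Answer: 79/10 ≈ 7.9000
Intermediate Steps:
p = -1 (p = 1*(-1) = -1)
q(l) = 2*l*(6 + l) (q(l) = (l + l)*(l + 6) = (2*l)*(6 + l) = 2*l*(6 + l))
g(v) = 1
g(6)*(8 + 1/q(p)) = 1*(8 + 1/(2*(-1)*(6 - 1))) = 1*(8 + 1/(2*(-1)*5)) = 1*(8 + 1/(-10)) = 1*(8 - 1/10) = 1*(79/10) = 79/10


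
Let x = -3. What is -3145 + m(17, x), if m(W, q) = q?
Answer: -3148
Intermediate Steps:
-3145 + m(17, x) = -3145 - 3 = -3148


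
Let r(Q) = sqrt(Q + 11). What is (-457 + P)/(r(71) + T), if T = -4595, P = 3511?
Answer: -4677710/7037981 - 1018*sqrt(82)/7037981 ≈ -0.66595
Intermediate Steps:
r(Q) = sqrt(11 + Q)
(-457 + P)/(r(71) + T) = (-457 + 3511)/(sqrt(11 + 71) - 4595) = 3054/(sqrt(82) - 4595) = 3054/(-4595 + sqrt(82))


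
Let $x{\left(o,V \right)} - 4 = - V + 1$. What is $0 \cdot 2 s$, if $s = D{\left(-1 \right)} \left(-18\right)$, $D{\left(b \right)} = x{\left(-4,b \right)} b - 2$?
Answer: $0$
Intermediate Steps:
$x{\left(o,V \right)} = 5 - V$ ($x{\left(o,V \right)} = 4 - \left(-1 + V\right) = 5 - V$)
$D{\left(b \right)} = -2 + b \left(5 - b\right)$ ($D{\left(b \right)} = \left(5 - b\right) b - 2 = b \left(5 - b\right) - 2 = -2 + b \left(5 - b\right)$)
$s = 144$ ($s = \left(-2 - - (-5 - 1)\right) \left(-18\right) = \left(-2 - \left(-1\right) \left(-6\right)\right) \left(-18\right) = \left(-2 - 6\right) \left(-18\right) = \left(-8\right) \left(-18\right) = 144$)
$0 \cdot 2 s = 0 \cdot 2 \cdot 144 = 0 \cdot 144 = 0$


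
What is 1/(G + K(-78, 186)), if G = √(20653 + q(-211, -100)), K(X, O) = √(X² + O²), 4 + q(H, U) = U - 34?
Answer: 1/(√20515 + 6*√1130) ≈ 0.0028992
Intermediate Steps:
q(H, U) = -38 + U (q(H, U) = -4 + (U - 34) = -4 + (-34 + U) = -38 + U)
K(X, O) = √(O² + X²)
G = √20515 (G = √(20653 + (-38 - 100)) = √(20653 - 138) = √20515 ≈ 143.23)
1/(G + K(-78, 186)) = 1/(√20515 + √(186² + (-78)²)) = 1/(√20515 + √(34596 + 6084)) = 1/(√20515 + √40680) = 1/(√20515 + 6*√1130)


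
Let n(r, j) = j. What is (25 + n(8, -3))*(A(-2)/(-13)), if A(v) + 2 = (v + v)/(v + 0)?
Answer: 0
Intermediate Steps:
A(v) = 0 (A(v) = -2 + (v + v)/(v + 0) = -2 + (2*v)/v = -2 + 2 = 0)
(25 + n(8, -3))*(A(-2)/(-13)) = (25 - 3)*(0/(-13)) = 22*(0*(-1/13)) = 22*0 = 0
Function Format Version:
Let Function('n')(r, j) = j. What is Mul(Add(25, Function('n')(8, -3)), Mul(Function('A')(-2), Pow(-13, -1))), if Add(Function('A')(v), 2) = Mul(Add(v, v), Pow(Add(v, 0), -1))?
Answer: 0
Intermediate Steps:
Function('A')(v) = 0 (Function('A')(v) = Add(-2, Mul(Add(v, v), Pow(Add(v, 0), -1))) = Add(-2, Mul(Mul(2, v), Pow(v, -1))) = Add(-2, 2) = 0)
Mul(Add(25, Function('n')(8, -3)), Mul(Function('A')(-2), Pow(-13, -1))) = Mul(Add(25, -3), Mul(0, Pow(-13, -1))) = Mul(22, Mul(0, Rational(-1, 13))) = Mul(22, 0) = 0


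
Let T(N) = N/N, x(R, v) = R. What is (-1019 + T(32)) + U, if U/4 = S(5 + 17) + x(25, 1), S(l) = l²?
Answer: 1018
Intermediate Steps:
T(N) = 1
U = 2036 (U = 4*((5 + 17)² + 25) = 4*(22² + 25) = 4*(484 + 25) = 4*509 = 2036)
(-1019 + T(32)) + U = (-1019 + 1) + 2036 = -1018 + 2036 = 1018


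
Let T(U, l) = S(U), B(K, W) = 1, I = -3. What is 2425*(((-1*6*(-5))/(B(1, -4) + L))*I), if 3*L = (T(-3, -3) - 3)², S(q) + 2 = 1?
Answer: -654750/19 ≈ -34461.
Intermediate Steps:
S(q) = -1 (S(q) = -2 + 1 = -1)
T(U, l) = -1
L = 16/3 (L = (-1 - 3)²/3 = (⅓)*(-4)² = (⅓)*16 = 16/3 ≈ 5.3333)
2425*(((-1*6*(-5))/(B(1, -4) + L))*I) = 2425*(((-1*6*(-5))/(1 + 16/3))*(-3)) = 2425*(((-6*(-5))/(19/3))*(-3)) = 2425*(((3/19)*30)*(-3)) = 2425*((90/19)*(-3)) = 2425*(-270/19) = -654750/19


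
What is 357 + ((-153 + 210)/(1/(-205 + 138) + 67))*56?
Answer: 75670/187 ≈ 404.65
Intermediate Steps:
357 + ((-153 + 210)/(1/(-205 + 138) + 67))*56 = 357 + (57/(1/(-67) + 67))*56 = 357 + (57/(-1/67 + 67))*56 = 357 + (57/(4488/67))*56 = 357 + (57*(67/4488))*56 = 357 + (1273/1496)*56 = 357 + 8911/187 = 75670/187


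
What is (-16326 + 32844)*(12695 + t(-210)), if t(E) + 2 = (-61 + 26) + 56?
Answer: 210009852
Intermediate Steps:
t(E) = 19 (t(E) = -2 + ((-61 + 26) + 56) = -2 + (-35 + 56) = -2 + 21 = 19)
(-16326 + 32844)*(12695 + t(-210)) = (-16326 + 32844)*(12695 + 19) = 16518*12714 = 210009852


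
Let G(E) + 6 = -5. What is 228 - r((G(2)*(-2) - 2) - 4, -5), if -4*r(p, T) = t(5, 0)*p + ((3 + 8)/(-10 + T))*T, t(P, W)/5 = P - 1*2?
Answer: 3467/12 ≈ 288.92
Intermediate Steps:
G(E) = -11 (G(E) = -6 - 5 = -11)
t(P, W) = -10 + 5*P (t(P, W) = 5*(P - 1*2) = 5*(P - 2) = 5*(-2 + P) = -10 + 5*P)
r(p, T) = -15*p/4 - 11*T/(4*(-10 + T)) (r(p, T) = -((-10 + 5*5)*p + ((3 + 8)/(-10 + T))*T)/4 = -((-10 + 25)*p + (11/(-10 + T))*T)/4 = -(15*p + 11*T/(-10 + T))/4 = -15*p/4 - 11*T/(4*(-10 + T)))
228 - r((G(2)*(-2) - 2) - 4, -5) = 228 - (-11*(-5) + 150*((-11*(-2) - 2) - 4) - 15*(-5)*((-11*(-2) - 2) - 4))/(4*(-10 - 5)) = 228 - (55 + 150*((22 - 2) - 4) - 15*(-5)*((22 - 2) - 4))/(4*(-15)) = 228 - (-1)*(55 + 150*(20 - 4) - 15*(-5)*(20 - 4))/(4*15) = 228 - (-1)*(55 + 150*16 - 15*(-5)*16)/(4*15) = 228 - (-1)*(55 + 2400 + 1200)/(4*15) = 228 - (-1)*3655/(4*15) = 228 - 1*(-731/12) = 228 + 731/12 = 3467/12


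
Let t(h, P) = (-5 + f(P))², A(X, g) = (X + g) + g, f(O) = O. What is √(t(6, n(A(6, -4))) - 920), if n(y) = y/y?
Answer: 2*I*√226 ≈ 30.067*I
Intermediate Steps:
A(X, g) = X + 2*g
n(y) = 1
t(h, P) = (-5 + P)²
√(t(6, n(A(6, -4))) - 920) = √((-5 + 1)² - 920) = √((-4)² - 920) = √(16 - 920) = √(-904) = 2*I*√226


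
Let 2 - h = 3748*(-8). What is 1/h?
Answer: 1/29986 ≈ 3.3349e-5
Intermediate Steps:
h = 29986 (h = 2 - 3748*(-8) = 2 - 1*(-29984) = 2 + 29984 = 29986)
1/h = 1/29986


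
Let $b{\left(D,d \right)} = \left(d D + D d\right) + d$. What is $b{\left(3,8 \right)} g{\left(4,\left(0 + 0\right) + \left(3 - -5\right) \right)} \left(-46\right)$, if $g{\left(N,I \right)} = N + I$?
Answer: $-30912$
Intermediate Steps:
$g{\left(N,I \right)} = I + N$
$b{\left(D,d \right)} = d + 2 D d$ ($b{\left(D,d \right)} = \left(D d + D d\right) + d = 2 D d + d = d + 2 D d$)
$b{\left(3,8 \right)} g{\left(4,\left(0 + 0\right) + \left(3 - -5\right) \right)} \left(-46\right) = 8 \left(1 + 2 \cdot 3\right) \left(\left(\left(0 + 0\right) + \left(3 - -5\right)\right) + 4\right) \left(-46\right) = 8 \left(1 + 6\right) \left(\left(0 + \left(3 + 5\right)\right) + 4\right) \left(-46\right) = 8 \cdot 7 \left(\left(0 + 8\right) + 4\right) \left(-46\right) = 56 \left(8 + 4\right) \left(-46\right) = 56 \cdot 12 \left(-46\right) = 672 \left(-46\right) = -30912$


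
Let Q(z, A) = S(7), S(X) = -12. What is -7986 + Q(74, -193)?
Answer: -7998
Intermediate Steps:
Q(z, A) = -12
-7986 + Q(74, -193) = -7986 - 12 = -7998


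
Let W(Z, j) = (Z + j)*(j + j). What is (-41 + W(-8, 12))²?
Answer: 3025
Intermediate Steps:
W(Z, j) = 2*j*(Z + j) (W(Z, j) = (Z + j)*(2*j) = 2*j*(Z + j))
(-41 + W(-8, 12))² = (-41 + 2*12*(-8 + 12))² = (-41 + 2*12*4)² = (-41 + 96)² = 55² = 3025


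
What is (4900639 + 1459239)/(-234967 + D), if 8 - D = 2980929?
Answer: -3179939/1607944 ≈ -1.9776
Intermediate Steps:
D = -2980921 (D = 8 - 1*2980929 = 8 - 2980929 = -2980921)
(4900639 + 1459239)/(-234967 + D) = (4900639 + 1459239)/(-234967 - 2980921) = 6359878/(-3215888) = 6359878*(-1/3215888) = -3179939/1607944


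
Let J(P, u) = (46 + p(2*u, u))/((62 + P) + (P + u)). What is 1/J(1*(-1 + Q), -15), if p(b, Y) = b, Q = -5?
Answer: 35/16 ≈ 2.1875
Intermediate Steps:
J(P, u) = (46 + 2*u)/(62 + u + 2*P) (J(P, u) = (46 + 2*u)/((62 + P) + (P + u)) = (46 + 2*u)/(62 + u + 2*P))
1/J(1*(-1 + Q), -15) = 1/(2*(23 - 15)/(62 - 15 + 2*(1*(-1 - 5)))) = 1/(2*8/(62 - 15 + 2*(1*(-6)))) = 1/(2*8/(62 - 15 + 2*(-6))) = 1/(2*8/(62 - 15 - 12)) = 1/(2*8/35) = 1/(2*(1/35)*8) = 1/(16/35) = 35/16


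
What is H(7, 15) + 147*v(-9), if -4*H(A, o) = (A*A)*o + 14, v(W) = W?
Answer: -6041/4 ≈ -1510.3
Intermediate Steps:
H(A, o) = -7/2 - o*A²/4 (H(A, o) = -((A*A)*o + 14)/4 = -(A²*o + 14)/4 = -(o*A² + 14)/4 = -(14 + o*A²)/4 = -7/2 - o*A²/4)
H(7, 15) + 147*v(-9) = (-7/2 - ¼*15*7²) + 147*(-9) = (-7/2 - ¼*15*49) - 1323 = (-7/2 - 735/4) - 1323 = -749/4 - 1323 = -6041/4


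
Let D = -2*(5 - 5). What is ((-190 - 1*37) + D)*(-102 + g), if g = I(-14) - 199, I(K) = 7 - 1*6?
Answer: 68100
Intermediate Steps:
I(K) = 1 (I(K) = 7 - 6 = 1)
g = -198 (g = 1 - 199 = -198)
D = 0 (D = -2*0 = 0)
((-190 - 1*37) + D)*(-102 + g) = ((-190 - 1*37) + 0)*(-102 - 198) = ((-190 - 37) + 0)*(-300) = (-227 + 0)*(-300) = -227*(-300) = 68100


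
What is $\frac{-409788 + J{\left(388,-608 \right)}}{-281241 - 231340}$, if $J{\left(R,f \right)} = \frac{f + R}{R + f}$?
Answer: $\frac{409787}{512581} \approx 0.79946$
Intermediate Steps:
$J{\left(R,f \right)} = 1$ ($J{\left(R,f \right)} = \frac{R + f}{R + f} = 1$)
$\frac{-409788 + J{\left(388,-608 \right)}}{-281241 - 231340} = \frac{-409788 + 1}{-281241 - 231340} = - \frac{409787}{-512581} = \left(-409787\right) \left(- \frac{1}{512581}\right) = \frac{409787}{512581}$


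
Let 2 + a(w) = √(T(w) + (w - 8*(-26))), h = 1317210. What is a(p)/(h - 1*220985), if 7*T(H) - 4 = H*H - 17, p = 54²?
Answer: -2/1096225 + √59674377/7673575 ≈ 0.0010049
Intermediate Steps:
p = 2916
T(H) = -13/7 + H²/7 (T(H) = 4/7 + (H*H - 17)/7 = 4/7 + (H² - 17)/7 = 4/7 + (-17 + H²)/7 = 4/7 + (-17/7 + H²/7) = -13/7 + H²/7)
a(w) = -2 + √(1443/7 + w + w²/7) (a(w) = -2 + √((-13/7 + w²/7) + (w - 8*(-26))) = -2 + √((-13/7 + w²/7) + (w + 208)) = -2 + √((-13/7 + w²/7) + (208 + w)) = -2 + √(1443/7 + w + w²/7))
a(p)/(h - 1*220985) = (-2 + √(10101 + 7*2916² + 49*2916)/7)/(1317210 - 1*220985) = (-2 + √(10101 + 7*8503056 + 142884)/7)/(1317210 - 220985) = (-2 + √(10101 + 59521392 + 142884)/7)/1096225 = (-2 + √59674377/7)*(1/1096225) = -2/1096225 + √59674377/7673575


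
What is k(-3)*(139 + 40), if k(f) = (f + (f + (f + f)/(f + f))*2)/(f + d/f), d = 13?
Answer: 3759/22 ≈ 170.86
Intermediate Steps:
k(f) = (2 + 3*f)/(f + 13/f) (k(f) = (f + (f + (f + f)/(f + f))*2)/(f + 13/f) = (f + (f + (2*f)/((2*f)))*2)/(f + 13/f) = (f + (f + (2*f)*(1/(2*f)))*2)/(f + 13/f) = (f + (f + 1)*2)/(f + 13/f) = (f + (1 + f)*2)/(f + 13/f) = (f + (2 + 2*f))/(f + 13/f) = (2 + 3*f)/(f + 13/f))
k(-3)*(139 + 40) = (-3*(2 + 3*(-3))/(13 + (-3)²))*(139 + 40) = -3*(2 - 9)/(13 + 9)*179 = -3*(-7)/22*179 = -3*1/22*(-7)*179 = (21/22)*179 = 3759/22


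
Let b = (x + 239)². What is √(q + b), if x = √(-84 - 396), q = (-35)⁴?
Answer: √(1557266 + 1912*I*√30) ≈ 1247.9 + 4.196*I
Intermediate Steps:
q = 1500625
x = 4*I*√30 (x = √(-480) = 4*I*√30 ≈ 21.909*I)
b = (239 + 4*I*√30)² (b = (4*I*√30 + 239)² = (239 + 4*I*√30)² ≈ 56641.0 + 10472.0*I)
√(q + b) = √(1500625 + (56641 + 1912*I*√30)) = √(1557266 + 1912*I*√30)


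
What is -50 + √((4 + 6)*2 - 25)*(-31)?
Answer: -50 - 31*I*√5 ≈ -50.0 - 69.318*I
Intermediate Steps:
-50 + √((4 + 6)*2 - 25)*(-31) = -50 + √(10*2 - 25)*(-31) = -50 + √(20 - 25)*(-31) = -50 + √(-5)*(-31) = -50 + (I*√5)*(-31) = -50 - 31*I*√5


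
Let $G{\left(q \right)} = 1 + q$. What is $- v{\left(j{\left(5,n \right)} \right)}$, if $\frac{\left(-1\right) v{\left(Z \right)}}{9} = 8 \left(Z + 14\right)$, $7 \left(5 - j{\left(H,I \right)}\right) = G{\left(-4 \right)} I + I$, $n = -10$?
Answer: $\frac{8136}{7} \approx 1162.3$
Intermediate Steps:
$j{\left(H,I \right)} = 5 + \frac{2 I}{7}$ ($j{\left(H,I \right)} = 5 - \frac{\left(1 - 4\right) I + I}{7} = 5 - \frac{- 3 I + I}{7} = 5 - \frac{\left(-2\right) I}{7} = 5 + \frac{2 I}{7}$)
$v{\left(Z \right)} = -1008 - 72 Z$ ($v{\left(Z \right)} = - 9 \cdot 8 \left(Z + 14\right) = - 9 \cdot 8 \left(14 + Z\right) = - 9 \left(112 + 8 Z\right) = -1008 - 72 Z$)
$- v{\left(j{\left(5,n \right)} \right)} = - (-1008 - 72 \left(5 + \frac{2}{7} \left(-10\right)\right)) = - (-1008 - 72 \left(5 - \frac{20}{7}\right)) = - (-1008 - \frac{1080}{7}) = \left(-1\right) \left(- \frac{8136}{7}\right) = \frac{8136}{7}$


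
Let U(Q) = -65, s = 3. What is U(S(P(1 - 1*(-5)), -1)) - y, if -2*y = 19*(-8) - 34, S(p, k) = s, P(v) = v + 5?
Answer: -158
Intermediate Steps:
P(v) = 5 + v
S(p, k) = 3
y = 93 (y = -(19*(-8) - 34)/2 = -(-152 - 34)/2 = -½*(-186) = 93)
U(S(P(1 - 1*(-5)), -1)) - y = -65 - 1*93 = -65 - 93 = -158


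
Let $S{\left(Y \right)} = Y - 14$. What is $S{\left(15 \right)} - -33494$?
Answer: $33495$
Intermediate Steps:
$S{\left(Y \right)} = -14 + Y$ ($S{\left(Y \right)} = Y - 14 = -14 + Y$)
$S{\left(15 \right)} - -33494 = \left(-14 + 15\right) - -33494 = 1 + 33494 = 33495$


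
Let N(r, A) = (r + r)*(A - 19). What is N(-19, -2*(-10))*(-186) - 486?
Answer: 6582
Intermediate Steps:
N(r, A) = 2*r*(-19 + A) (N(r, A) = (2*r)*(-19 + A) = 2*r*(-19 + A))
N(-19, -2*(-10))*(-186) - 486 = (2*(-19)*(-19 - 2*(-10)))*(-186) - 486 = (2*(-19)*(-19 + 20))*(-186) - 486 = (2*(-19)*1)*(-186) - 486 = -38*(-186) - 486 = 7068 - 486 = 6582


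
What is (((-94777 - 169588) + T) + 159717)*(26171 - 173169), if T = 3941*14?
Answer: 7272579052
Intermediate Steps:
T = 55174
(((-94777 - 169588) + T) + 159717)*(26171 - 173169) = (((-94777 - 169588) + 55174) + 159717)*(26171 - 173169) = ((-264365 + 55174) + 159717)*(-146998) = (-209191 + 159717)*(-146998) = -49474*(-146998) = 7272579052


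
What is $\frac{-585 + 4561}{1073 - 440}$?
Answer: $\frac{3976}{633} \approx 6.2812$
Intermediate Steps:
$\frac{-585 + 4561}{1073 - 440} = \frac{3976}{1073 - 440} = \frac{3976}{633}$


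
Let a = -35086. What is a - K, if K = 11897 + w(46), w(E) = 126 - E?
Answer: -47063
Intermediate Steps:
K = 11977 (K = 11897 + (126 - 1*46) = 11897 + (126 - 46) = 11897 + 80 = 11977)
a - K = -35086 - 1*11977 = -35086 - 11977 = -47063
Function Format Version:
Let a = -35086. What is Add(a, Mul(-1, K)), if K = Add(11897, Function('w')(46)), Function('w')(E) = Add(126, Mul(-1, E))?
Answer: -47063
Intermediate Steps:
K = 11977 (K = Add(11897, Add(126, Mul(-1, 46))) = Add(11897, Add(126, -46)) = Add(11897, 80) = 11977)
Add(a, Mul(-1, K)) = Add(-35086, Mul(-1, 11977)) = Add(-35086, -11977) = -47063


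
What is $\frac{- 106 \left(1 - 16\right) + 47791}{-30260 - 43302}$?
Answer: $- \frac{49381}{73562} \approx -0.67128$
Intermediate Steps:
$\frac{- 106 \left(1 - 16\right) + 47791}{-30260 - 43302} = \frac{\left(-106\right) \left(-15\right) + 47791}{-73562} = \left(1590 + 47791\right) \left(- \frac{1}{73562}\right) = 49381 \left(- \frac{1}{73562}\right) = - \frac{49381}{73562}$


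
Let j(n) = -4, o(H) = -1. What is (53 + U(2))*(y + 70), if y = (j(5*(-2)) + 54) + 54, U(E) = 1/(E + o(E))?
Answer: 9396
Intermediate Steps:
U(E) = 1/(-1 + E) (U(E) = 1/(E - 1) = 1/(-1 + E))
y = 104 (y = (-4 + 54) + 54 = 50 + 54 = 104)
(53 + U(2))*(y + 70) = (53 + 1/(-1 + 2))*(104 + 70) = (53 + 1/1)*174 = (53 + 1)*174 = 54*174 = 9396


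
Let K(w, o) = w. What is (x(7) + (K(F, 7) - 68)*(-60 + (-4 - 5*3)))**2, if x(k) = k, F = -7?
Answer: 35188624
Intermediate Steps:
(x(7) + (K(F, 7) - 68)*(-60 + (-4 - 5*3)))**2 = (7 + (-7 - 68)*(-60 + (-4 - 5*3)))**2 = (7 - 75*(-60 + (-4 - 15)))**2 = (7 - 75*(-60 - 19))**2 = (7 - 75*(-79))**2 = (7 + 5925)**2 = 5932**2 = 35188624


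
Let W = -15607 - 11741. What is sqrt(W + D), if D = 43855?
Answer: sqrt(16507) ≈ 128.48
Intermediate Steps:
W = -27348
sqrt(W + D) = sqrt(-27348 + 43855) = sqrt(16507)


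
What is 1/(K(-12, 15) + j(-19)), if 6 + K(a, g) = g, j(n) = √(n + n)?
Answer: 9/119 - I*√38/119 ≈ 0.07563 - 0.051802*I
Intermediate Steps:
j(n) = √2*√n (j(n) = √(2*n) = √2*√n)
K(a, g) = -6 + g
1/(K(-12, 15) + j(-19)) = 1/((-6 + 15) + √2*√(-19)) = 1/(9 + √2*(I*√19)) = 1/(9 + I*√38)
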